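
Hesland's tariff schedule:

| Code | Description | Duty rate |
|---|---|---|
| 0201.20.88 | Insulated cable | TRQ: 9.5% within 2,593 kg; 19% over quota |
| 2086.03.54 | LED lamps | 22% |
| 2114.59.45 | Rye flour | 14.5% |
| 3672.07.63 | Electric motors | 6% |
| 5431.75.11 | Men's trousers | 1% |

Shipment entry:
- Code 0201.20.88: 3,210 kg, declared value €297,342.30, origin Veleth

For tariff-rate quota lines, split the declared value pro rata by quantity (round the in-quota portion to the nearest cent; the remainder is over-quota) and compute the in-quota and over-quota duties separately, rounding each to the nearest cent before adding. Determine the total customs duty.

€33,677.02

Line 1 (0201.20.88, Veleth, 3,210 kg, €297,342.30):
Code 0201.20.88 is under a tariff-rate quota (threshold 2,593 kg). In-quota: 2,593 kg at 9.5%; over-quota: 617 kg at 19%.
Pro-rata value split: in-quota = €297,342.30 × 2,593/3,210 = €240,189.59; over-quota = €297,342.30 − €240,189.59 = €57,152.71.
In-quota duty = €240,189.59 × 9.5% = €22,818.01. Over-quota duty = €57,152.71 × 19% = €10,859.01.
Line duty = €22,818.01 + €10,859.01 = €33,677.02.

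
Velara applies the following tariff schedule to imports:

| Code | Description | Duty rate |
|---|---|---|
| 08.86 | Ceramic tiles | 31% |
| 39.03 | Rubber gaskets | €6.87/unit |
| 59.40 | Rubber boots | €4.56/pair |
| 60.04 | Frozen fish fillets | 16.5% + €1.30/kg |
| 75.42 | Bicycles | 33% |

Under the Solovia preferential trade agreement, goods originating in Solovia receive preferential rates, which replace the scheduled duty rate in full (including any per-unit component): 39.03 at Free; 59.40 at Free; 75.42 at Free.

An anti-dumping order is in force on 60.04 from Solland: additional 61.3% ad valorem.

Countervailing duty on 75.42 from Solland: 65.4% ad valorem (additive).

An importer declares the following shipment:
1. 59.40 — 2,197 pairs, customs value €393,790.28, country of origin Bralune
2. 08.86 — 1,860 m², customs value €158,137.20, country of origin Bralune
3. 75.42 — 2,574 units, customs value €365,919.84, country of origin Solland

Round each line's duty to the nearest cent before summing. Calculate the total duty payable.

Line 1 (59.40, Bralune, 2,197 pairs, €393,790.28):
Base rate for 59.40 is €4.56/pair.
59.40 has an FTA preferential rate, but origin Bralune is not Solovia; base rate stands.
Duty = 2,197 × €4.56 = €10,018.32.
Line 2 (08.86, Bralune, 1,860 m², €158,137.20):
Base rate for 08.86 is 31%.
Duty = €158,137.20 × 31% = €49,022.53.
Line 3 (75.42, Solland, 2,574 units, €365,919.84):
Base rate for 75.42 is 33%.
75.42 has an FTA preferential rate, but origin Solland is not Solovia; base rate stands.
Additional duty on 75.42 from Solland: +65.4%. Applied ad valorem rate: 33% + 65.4% = 98.4%.
Duty = €365,919.84 × 98.4% = €360,065.12.
Total = €10,018.32 + €49,022.53 + €360,065.12 = €419,105.97.

€419,105.97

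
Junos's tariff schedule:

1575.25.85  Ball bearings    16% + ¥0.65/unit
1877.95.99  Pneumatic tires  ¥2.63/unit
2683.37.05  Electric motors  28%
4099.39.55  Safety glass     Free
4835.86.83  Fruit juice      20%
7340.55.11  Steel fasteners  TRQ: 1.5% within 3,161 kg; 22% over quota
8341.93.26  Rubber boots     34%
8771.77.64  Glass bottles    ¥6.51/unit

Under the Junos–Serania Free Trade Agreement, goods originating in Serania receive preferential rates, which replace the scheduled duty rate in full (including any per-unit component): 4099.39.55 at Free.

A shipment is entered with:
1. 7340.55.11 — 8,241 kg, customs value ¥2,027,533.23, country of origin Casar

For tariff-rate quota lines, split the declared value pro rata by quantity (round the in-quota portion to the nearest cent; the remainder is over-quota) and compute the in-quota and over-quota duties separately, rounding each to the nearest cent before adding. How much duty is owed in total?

Line 1 (7340.55.11, Casar, 8,241 kg, ¥2,027,533.23):
Code 7340.55.11 is under a tariff-rate quota (threshold 3,161 kg). In-quota: 3,161 kg at 1.5%; over-quota: 5,080 kg at 22%.
Pro-rata value split: in-quota = ¥2,027,533.23 × 3,161/8,241 = ¥777,700.83; over-quota = ¥2,027,533.23 − ¥777,700.83 = ¥1,249,832.40.
In-quota duty = ¥777,700.83 × 1.5% = ¥11,665.51. Over-quota duty = ¥1,249,832.40 × 22% = ¥274,963.13.
Line duty = ¥11,665.51 + ¥274,963.13 = ¥286,628.64.

¥286,628.64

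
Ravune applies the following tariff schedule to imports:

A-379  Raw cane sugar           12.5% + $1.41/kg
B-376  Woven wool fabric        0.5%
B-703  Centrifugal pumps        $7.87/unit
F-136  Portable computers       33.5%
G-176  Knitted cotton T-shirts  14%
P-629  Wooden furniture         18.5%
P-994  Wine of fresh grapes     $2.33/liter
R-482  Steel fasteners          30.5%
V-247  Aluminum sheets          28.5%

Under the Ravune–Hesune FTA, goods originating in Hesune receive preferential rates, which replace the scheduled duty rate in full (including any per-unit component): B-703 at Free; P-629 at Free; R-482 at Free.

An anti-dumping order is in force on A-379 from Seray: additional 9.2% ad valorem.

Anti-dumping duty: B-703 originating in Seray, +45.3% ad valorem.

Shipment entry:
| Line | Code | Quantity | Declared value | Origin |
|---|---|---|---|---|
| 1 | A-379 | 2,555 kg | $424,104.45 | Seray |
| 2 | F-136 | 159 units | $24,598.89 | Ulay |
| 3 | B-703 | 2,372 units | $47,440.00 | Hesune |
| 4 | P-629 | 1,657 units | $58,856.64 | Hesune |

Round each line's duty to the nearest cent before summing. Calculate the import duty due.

$103,873.85

Line 1 (A-379, Seray, 2,555 kg, $424,104.45):
Base rate for A-379 is 12.5% + $1.41/kg.
Additional duty on A-379 from Seray: +9.2%. Applied ad valorem rate: 12.5% + 9.2% = 21.7%.
Duty = $424,104.45 × 21.7% + 2,555 × $1.41 = $95,633.22.
Line 2 (F-136, Ulay, 159 units, $24,598.89):
Base rate for F-136 is 33.5%.
Duty = $24,598.89 × 33.5% = $8,240.63.
Line 3 (B-703, Hesune, 2,372 units, $47,440.00):
Base rate for B-703 is $7.87/unit.
Origin Hesune qualifies under the Ravune–Hesune agreement and B-703 is covered: preferential rate Free applies instead.
The additional-duty order on B-703 targets Seray, not Hesune; it does not apply.
Duty = $47,440.00 × 0% = $0.00.
Line 4 (P-629, Hesune, 1,657 units, $58,856.64):
Base rate for P-629 is 18.5%.
Origin Hesune qualifies under the Ravune–Hesune agreement and P-629 is covered: preferential rate Free applies instead.
Duty = $58,856.64 × 0% = $0.00.
Total = $95,633.22 + $8,240.63 + $0.00 + $0.00 = $103,873.85.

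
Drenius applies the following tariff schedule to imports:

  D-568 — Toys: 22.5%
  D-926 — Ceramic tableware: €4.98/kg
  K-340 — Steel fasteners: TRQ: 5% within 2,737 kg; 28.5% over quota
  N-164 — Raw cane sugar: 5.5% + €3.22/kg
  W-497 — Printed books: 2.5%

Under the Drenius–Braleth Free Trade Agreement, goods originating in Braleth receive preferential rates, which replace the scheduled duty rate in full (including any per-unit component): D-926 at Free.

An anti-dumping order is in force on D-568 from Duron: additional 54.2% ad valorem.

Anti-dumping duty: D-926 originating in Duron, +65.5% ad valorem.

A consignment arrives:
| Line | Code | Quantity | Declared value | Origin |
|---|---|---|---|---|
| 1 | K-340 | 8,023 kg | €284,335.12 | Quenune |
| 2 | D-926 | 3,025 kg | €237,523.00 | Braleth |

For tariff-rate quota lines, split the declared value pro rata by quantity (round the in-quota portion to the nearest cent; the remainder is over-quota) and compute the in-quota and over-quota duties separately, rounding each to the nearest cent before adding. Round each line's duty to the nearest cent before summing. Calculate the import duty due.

Line 1 (K-340, Quenune, 8,023 kg, €284,335.12):
Code K-340 is under a tariff-rate quota (threshold 2,737 kg). In-quota: 2,737 kg at 5%; over-quota: 5,286 kg at 28.5%.
Pro-rata value split: in-quota = €284,335.12 × 2,737/8,023 = €96,999.28; over-quota = €284,335.12 − €96,999.28 = €187,335.84.
In-quota duty = €96,999.28 × 5% = €4,849.96. Over-quota duty = €187,335.84 × 28.5% = €53,390.71.
Line duty = €4,849.96 + €53,390.71 = €58,240.67.
Line 2 (D-926, Braleth, 3,025 kg, €237,523.00):
Base rate for D-926 is €4.98/kg.
Origin Braleth qualifies under the Drenius–Braleth agreement and D-926 is covered: preferential rate Free applies instead.
The additional-duty order on D-926 targets Duron, not Braleth; it does not apply.
Duty = €237,523.00 × 0% = €0.00.
Total = €58,240.67 + €0.00 = €58,240.67.

€58,240.67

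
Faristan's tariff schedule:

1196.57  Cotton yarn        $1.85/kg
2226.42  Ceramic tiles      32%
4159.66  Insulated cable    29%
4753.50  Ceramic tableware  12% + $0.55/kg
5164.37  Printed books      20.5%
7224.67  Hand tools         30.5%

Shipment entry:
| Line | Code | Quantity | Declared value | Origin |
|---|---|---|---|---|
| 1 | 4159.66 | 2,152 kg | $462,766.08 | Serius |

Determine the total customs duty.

$134,202.16

Line 1 (4159.66, Serius, 2,152 kg, $462,766.08):
Base rate for 4159.66 is 29%.
Duty = $462,766.08 × 29% = $134,202.16.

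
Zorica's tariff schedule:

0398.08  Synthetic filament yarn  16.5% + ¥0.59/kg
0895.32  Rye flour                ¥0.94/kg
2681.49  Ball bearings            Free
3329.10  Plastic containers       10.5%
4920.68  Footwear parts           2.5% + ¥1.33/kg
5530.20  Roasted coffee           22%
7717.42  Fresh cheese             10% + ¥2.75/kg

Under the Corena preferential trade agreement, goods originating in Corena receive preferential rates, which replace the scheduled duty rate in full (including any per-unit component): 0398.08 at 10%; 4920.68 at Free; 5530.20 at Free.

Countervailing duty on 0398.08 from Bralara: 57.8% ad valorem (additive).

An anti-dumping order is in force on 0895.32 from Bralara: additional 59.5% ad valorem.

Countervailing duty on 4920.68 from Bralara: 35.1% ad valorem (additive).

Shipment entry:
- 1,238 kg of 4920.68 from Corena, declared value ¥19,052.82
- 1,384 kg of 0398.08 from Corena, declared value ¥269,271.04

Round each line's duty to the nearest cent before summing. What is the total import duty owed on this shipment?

Line 1 (4920.68, Corena, 1,238 kg, ¥19,052.82):
Base rate for 4920.68 is 2.5% + ¥1.33/kg.
Origin Corena qualifies under the Zorica–Corena agreement and 4920.68 is covered: preferential rate Free applies instead.
The additional-duty order on 4920.68 targets Bralara, not Corena; it does not apply.
Duty = ¥19,052.82 × 0% = ¥0.00.
Line 2 (0398.08, Corena, 1,384 kg, ¥269,271.04):
Base rate for 0398.08 is 16.5% + ¥0.59/kg.
Origin Corena qualifies under the Zorica–Corena agreement and 0398.08 is covered: preferential rate 10% applies instead.
The additional-duty order on 0398.08 targets Bralara, not Corena; it does not apply.
Duty = ¥269,271.04 × 10% = ¥26,927.10.
Total = ¥0.00 + ¥26,927.10 = ¥26,927.10.

¥26,927.10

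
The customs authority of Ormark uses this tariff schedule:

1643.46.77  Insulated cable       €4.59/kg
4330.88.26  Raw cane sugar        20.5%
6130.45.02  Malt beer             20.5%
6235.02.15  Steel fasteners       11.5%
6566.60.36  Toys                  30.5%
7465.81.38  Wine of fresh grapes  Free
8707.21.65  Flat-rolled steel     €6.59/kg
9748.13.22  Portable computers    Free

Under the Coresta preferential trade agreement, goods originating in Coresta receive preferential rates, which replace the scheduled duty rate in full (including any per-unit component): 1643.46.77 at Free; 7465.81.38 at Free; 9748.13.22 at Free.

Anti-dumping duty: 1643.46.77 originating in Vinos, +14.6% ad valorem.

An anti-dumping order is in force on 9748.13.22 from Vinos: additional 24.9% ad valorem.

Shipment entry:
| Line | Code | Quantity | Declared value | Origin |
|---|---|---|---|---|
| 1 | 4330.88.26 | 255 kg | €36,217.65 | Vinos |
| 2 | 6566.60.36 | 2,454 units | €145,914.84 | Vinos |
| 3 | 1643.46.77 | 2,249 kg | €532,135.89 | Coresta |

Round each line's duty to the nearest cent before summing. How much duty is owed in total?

€51,928.65

Line 1 (4330.88.26, Vinos, 255 kg, €36,217.65):
Base rate for 4330.88.26 is 20.5%.
Duty = €36,217.65 × 20.5% = €7,424.62.
Line 2 (6566.60.36, Vinos, 2,454 units, €145,914.84):
Base rate for 6566.60.36 is 30.5%.
Duty = €145,914.84 × 30.5% = €44,504.03.
Line 3 (1643.46.77, Coresta, 2,249 kg, €532,135.89):
Base rate for 1643.46.77 is €4.59/kg.
Origin Coresta qualifies under the Ormark–Coresta agreement and 1643.46.77 is covered: preferential rate Free applies instead.
The additional-duty order on 1643.46.77 targets Vinos, not Coresta; it does not apply.
Duty = €532,135.89 × 0% = €0.00.
Total = €7,424.62 + €44,504.03 + €0.00 = €51,928.65.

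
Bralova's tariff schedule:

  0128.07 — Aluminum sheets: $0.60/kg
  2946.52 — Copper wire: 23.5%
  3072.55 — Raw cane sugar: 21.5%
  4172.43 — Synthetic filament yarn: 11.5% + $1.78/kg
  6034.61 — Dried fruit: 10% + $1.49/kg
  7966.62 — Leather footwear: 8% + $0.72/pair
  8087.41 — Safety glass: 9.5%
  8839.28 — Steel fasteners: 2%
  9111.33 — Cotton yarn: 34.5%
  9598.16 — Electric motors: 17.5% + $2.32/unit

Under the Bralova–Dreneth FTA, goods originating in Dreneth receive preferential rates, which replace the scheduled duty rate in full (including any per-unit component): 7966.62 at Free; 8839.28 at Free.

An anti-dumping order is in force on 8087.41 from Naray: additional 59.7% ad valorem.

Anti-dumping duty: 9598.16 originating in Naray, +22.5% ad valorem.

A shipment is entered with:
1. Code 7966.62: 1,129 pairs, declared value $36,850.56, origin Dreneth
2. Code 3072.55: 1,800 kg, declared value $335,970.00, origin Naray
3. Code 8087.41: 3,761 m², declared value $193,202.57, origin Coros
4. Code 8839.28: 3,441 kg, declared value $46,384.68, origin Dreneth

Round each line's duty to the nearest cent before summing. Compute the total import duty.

$90,587.79

Line 1 (7966.62, Dreneth, 1,129 pairs, $36,850.56):
Base rate for 7966.62 is 8% + $0.72/pair.
Origin Dreneth qualifies under the Bralova–Dreneth agreement and 7966.62 is covered: preferential rate Free applies instead.
Duty = $36,850.56 × 0% = $0.00.
Line 2 (3072.55, Naray, 1,800 kg, $335,970.00):
Base rate for 3072.55 is 21.5%.
Duty = $335,970.00 × 21.5% = $72,233.55.
Line 3 (8087.41, Coros, 3,761 m², $193,202.57):
Base rate for 8087.41 is 9.5%.
The additional-duty order on 8087.41 targets Naray, not Coros; it does not apply.
Duty = $193,202.57 × 9.5% = $18,354.24.
Line 4 (8839.28, Dreneth, 3,441 kg, $46,384.68):
Base rate for 8839.28 is 2%.
Origin Dreneth qualifies under the Bralova–Dreneth agreement and 8839.28 is covered: preferential rate Free applies instead.
Duty = $46,384.68 × 0% = $0.00.
Total = $0.00 + $72,233.55 + $18,354.24 + $0.00 = $90,587.79.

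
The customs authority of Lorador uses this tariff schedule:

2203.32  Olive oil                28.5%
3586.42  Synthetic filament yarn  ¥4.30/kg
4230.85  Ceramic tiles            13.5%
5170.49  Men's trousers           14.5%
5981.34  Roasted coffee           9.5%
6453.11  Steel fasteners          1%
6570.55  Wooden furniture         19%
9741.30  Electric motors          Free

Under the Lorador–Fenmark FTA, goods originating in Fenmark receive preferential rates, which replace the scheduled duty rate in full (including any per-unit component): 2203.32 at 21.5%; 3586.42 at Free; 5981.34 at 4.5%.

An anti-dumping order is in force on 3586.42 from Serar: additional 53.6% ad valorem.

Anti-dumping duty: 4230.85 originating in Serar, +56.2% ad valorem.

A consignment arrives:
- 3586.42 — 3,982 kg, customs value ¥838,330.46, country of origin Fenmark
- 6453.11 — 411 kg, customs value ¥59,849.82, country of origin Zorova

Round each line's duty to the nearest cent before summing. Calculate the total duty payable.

¥598.50

Line 1 (3586.42, Fenmark, 3,982 kg, ¥838,330.46):
Base rate for 3586.42 is ¥4.30/kg.
Origin Fenmark qualifies under the Lorador–Fenmark agreement and 3586.42 is covered: preferential rate Free applies instead.
The additional-duty order on 3586.42 targets Serar, not Fenmark; it does not apply.
Duty = ¥838,330.46 × 0% = ¥0.00.
Line 2 (6453.11, Zorova, 411 kg, ¥59,849.82):
Base rate for 6453.11 is 1%.
Duty = ¥59,849.82 × 1% = ¥598.50.
Total = ¥0.00 + ¥598.50 = ¥598.50.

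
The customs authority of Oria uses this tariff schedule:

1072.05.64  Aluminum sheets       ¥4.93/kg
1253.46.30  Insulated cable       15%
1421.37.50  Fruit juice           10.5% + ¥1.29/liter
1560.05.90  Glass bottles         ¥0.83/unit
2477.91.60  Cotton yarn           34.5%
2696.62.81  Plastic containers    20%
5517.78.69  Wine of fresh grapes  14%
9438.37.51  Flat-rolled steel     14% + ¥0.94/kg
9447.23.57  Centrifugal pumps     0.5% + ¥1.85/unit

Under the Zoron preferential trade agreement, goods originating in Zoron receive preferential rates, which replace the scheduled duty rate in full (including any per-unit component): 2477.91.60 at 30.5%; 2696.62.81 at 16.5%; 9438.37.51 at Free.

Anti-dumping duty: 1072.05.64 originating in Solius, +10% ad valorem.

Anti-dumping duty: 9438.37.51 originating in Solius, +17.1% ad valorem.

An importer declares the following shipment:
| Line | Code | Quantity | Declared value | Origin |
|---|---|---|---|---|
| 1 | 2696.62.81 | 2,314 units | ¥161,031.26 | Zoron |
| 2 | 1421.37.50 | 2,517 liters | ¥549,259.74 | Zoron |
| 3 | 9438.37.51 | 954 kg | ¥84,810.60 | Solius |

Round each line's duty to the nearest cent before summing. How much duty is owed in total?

¥114,762.22

Line 1 (2696.62.81, Zoron, 2,314 units, ¥161,031.26):
Base rate for 2696.62.81 is 20%.
Origin Zoron qualifies under the Oria–Zoron agreement and 2696.62.81 is covered: preferential rate 16.5% applies instead.
Duty = ¥161,031.26 × 16.5% = ¥26,570.16.
Line 2 (1421.37.50, Zoron, 2,517 liters, ¥549,259.74):
Base rate for 1421.37.50 is 10.5% + ¥1.29/liter.
Origin Zoron is the FTA partner but 1421.37.50 is not on the preference list; base rate stands.
Duty = ¥549,259.74 × 10.5% + 2,517 × ¥1.29 = ¥60,919.20.
Line 3 (9438.37.51, Solius, 954 kg, ¥84,810.60):
Base rate for 9438.37.51 is 14% + ¥0.94/kg.
9438.37.51 has an FTA preferential rate, but origin Solius is not Zoron; base rate stands.
Additional duty on 9438.37.51 from Solius: +17.1%. Applied ad valorem rate: 14% + 17.1% = 31.1%.
Duty = ¥84,810.60 × 31.1% + 954 × ¥0.94 = ¥27,272.86.
Total = ¥26,570.16 + ¥60,919.20 + ¥27,272.86 = ¥114,762.22.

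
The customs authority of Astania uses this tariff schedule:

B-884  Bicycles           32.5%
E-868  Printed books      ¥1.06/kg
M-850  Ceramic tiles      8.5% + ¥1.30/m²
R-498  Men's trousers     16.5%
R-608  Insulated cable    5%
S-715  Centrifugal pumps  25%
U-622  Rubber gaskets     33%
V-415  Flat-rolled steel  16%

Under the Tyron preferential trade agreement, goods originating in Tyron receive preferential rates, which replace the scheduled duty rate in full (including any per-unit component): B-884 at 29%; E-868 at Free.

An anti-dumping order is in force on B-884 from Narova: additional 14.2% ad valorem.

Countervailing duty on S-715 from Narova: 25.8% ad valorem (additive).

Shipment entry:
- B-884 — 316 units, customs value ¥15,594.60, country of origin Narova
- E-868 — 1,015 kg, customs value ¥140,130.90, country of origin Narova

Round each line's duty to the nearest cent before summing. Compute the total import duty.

¥8,358.58

Line 1 (B-884, Narova, 316 units, ¥15,594.60):
Base rate for B-884 is 32.5%.
B-884 has an FTA preferential rate, but origin Narova is not Tyron; base rate stands.
Additional duty on B-884 from Narova: +14.2%. Applied ad valorem rate: 32.5% + 14.2% = 46.7%.
Duty = ¥15,594.60 × 46.7% = ¥7,282.68.
Line 2 (E-868, Narova, 1,015 kg, ¥140,130.90):
Base rate for E-868 is ¥1.06/kg.
E-868 has an FTA preferential rate, but origin Narova is not Tyron; base rate stands.
Duty = 1,015 × ¥1.06 = ¥1,075.90.
Total = ¥7,282.68 + ¥1,075.90 = ¥8,358.58.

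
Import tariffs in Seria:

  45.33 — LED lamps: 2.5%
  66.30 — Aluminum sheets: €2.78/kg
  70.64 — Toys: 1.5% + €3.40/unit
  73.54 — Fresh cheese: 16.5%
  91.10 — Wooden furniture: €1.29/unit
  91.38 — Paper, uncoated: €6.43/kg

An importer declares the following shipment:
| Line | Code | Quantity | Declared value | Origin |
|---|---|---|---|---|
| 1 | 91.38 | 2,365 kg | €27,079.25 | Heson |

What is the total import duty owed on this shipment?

€15,206.95

Line 1 (91.38, Heson, 2,365 kg, €27,079.25):
Base rate for 91.38 is €6.43/kg.
Duty = 2,365 × €6.43 = €15,206.95.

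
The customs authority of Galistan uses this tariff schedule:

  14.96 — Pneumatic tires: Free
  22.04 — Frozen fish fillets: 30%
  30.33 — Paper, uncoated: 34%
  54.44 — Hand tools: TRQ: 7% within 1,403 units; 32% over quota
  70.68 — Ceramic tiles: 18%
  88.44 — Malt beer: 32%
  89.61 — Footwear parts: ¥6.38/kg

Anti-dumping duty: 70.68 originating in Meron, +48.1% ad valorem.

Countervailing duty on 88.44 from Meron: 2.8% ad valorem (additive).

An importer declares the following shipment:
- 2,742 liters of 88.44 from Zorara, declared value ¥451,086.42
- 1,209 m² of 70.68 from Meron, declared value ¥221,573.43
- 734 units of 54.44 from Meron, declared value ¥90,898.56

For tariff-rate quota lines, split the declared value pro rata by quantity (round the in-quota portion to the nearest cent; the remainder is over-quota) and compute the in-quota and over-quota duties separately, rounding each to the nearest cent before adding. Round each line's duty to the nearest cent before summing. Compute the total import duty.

¥297,170.59

Line 1 (88.44, Zorara, 2,742 liters, ¥451,086.42):
Base rate for 88.44 is 32%.
The additional-duty order on 88.44 targets Meron, not Zorara; it does not apply.
Duty = ¥451,086.42 × 32% = ¥144,347.65.
Line 2 (70.68, Meron, 1,209 m², ¥221,573.43):
Base rate for 70.68 is 18%.
Additional duty on 70.68 from Meron: +48.1%. Applied ad valorem rate: 18% + 48.1% = 66.1%.
Duty = ¥221,573.43 × 66.1% = ¥146,460.04.
Line 3 (54.44, Meron, 734 units, ¥90,898.56):
Code 54.44 is under a tariff-rate quota (threshold 1,403 units). Quantity 734 units is within the quota, so the in-quota rate 7% applies to the full value.
Duty = ¥90,898.56 × 7% = ¥6,362.90.
Total = ¥144,347.65 + ¥146,460.04 + ¥6,362.90 = ¥297,170.59.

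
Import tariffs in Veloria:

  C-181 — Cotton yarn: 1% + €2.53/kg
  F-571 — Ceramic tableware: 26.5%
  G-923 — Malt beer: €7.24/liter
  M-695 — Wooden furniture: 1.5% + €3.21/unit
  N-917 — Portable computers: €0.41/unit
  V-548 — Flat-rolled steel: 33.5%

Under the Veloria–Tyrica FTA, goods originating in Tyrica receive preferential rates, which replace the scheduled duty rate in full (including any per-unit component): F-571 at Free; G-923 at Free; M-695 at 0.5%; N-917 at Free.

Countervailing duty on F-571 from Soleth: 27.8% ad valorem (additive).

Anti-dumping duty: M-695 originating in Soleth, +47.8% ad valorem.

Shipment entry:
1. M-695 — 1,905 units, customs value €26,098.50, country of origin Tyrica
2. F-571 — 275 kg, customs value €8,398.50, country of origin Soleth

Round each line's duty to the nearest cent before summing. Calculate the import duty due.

€4,690.88

Line 1 (M-695, Tyrica, 1,905 units, €26,098.50):
Base rate for M-695 is 1.5% + €3.21/unit.
Origin Tyrica qualifies under the Veloria–Tyrica agreement and M-695 is covered: preferential rate 0.5% applies instead.
The additional-duty order on M-695 targets Soleth, not Tyrica; it does not apply.
Duty = €26,098.50 × 0.5% = €130.49.
Line 2 (F-571, Soleth, 275 kg, €8,398.50):
Base rate for F-571 is 26.5%.
F-571 has an FTA preferential rate, but origin Soleth is not Tyrica; base rate stands.
Additional duty on F-571 from Soleth: +27.8%. Applied ad valorem rate: 26.5% + 27.8% = 54.3%.
Duty = €8,398.50 × 54.3% = €4,560.39.
Total = €130.49 + €4,560.39 = €4,690.88.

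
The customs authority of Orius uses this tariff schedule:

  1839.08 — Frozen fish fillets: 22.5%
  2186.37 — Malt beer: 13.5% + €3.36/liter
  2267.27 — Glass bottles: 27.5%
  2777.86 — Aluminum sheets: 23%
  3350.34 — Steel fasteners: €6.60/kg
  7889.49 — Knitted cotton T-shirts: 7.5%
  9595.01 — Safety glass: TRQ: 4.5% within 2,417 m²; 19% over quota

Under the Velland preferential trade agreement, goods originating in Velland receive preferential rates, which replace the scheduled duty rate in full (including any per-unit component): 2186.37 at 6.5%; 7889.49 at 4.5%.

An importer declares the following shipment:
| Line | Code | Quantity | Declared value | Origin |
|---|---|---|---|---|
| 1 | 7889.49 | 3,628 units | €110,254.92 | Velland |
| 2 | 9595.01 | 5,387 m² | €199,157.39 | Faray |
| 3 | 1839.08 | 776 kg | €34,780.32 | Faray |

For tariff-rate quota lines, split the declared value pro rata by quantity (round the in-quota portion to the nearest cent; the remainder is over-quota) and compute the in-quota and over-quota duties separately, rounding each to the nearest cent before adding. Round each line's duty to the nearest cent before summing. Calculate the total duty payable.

€37,670.25

Line 1 (7889.49, Velland, 3,628 units, €110,254.92):
Base rate for 7889.49 is 7.5%.
Origin Velland qualifies under the Orius–Velland agreement and 7889.49 is covered: preferential rate 4.5% applies instead.
Duty = €110,254.92 × 4.5% = €4,961.47.
Line 2 (9595.01, Faray, 5,387 m², €199,157.39):
Code 9595.01 is under a tariff-rate quota (threshold 2,417 m²). In-quota: 2,417 m² at 4.5%; over-quota: 2,970 m² at 19%.
Pro-rata value split: in-quota = €199,157.39 × 2,417/5,387 = €89,356.49; over-quota = €199,157.39 − €89,356.49 = €109,800.90.
In-quota duty = €89,356.49 × 4.5% = €4,021.04. Over-quota duty = €109,800.90 × 19% = €20,862.17.
Line duty = €4,021.04 + €20,862.17 = €24,883.21.
Line 3 (1839.08, Faray, 776 kg, €34,780.32):
Base rate for 1839.08 is 22.5%.
Duty = €34,780.32 × 22.5% = €7,825.57.
Total = €4,961.47 + €24,883.21 + €7,825.57 = €37,670.25.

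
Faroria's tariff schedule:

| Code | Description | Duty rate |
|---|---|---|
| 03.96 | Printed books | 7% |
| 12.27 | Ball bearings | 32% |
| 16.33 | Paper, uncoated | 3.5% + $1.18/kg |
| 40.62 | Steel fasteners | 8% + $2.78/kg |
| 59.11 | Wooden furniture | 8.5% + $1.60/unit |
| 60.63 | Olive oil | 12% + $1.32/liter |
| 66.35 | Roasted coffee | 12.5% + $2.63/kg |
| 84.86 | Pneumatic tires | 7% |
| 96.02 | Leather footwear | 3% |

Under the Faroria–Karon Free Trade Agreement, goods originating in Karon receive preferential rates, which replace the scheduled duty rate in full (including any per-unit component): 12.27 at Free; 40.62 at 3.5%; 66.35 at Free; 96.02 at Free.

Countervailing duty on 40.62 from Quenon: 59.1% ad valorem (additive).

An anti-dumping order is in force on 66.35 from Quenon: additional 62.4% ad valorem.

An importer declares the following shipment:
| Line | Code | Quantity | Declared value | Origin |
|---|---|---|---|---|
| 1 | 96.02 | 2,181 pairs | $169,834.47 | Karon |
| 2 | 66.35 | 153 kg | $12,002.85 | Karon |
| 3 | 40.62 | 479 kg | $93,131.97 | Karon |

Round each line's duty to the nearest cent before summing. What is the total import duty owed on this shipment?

$3,259.62

Line 1 (96.02, Karon, 2,181 pairs, $169,834.47):
Base rate for 96.02 is 3%.
Origin Karon qualifies under the Faroria–Karon agreement and 96.02 is covered: preferential rate Free applies instead.
Duty = $169,834.47 × 0% = $0.00.
Line 2 (66.35, Karon, 153 kg, $12,002.85):
Base rate for 66.35 is 12.5% + $2.63/kg.
Origin Karon qualifies under the Faroria–Karon agreement and 66.35 is covered: preferential rate Free applies instead.
The additional-duty order on 66.35 targets Quenon, not Karon; it does not apply.
Duty = $12,002.85 × 0% = $0.00.
Line 3 (40.62, Karon, 479 kg, $93,131.97):
Base rate for 40.62 is 8% + $2.78/kg.
Origin Karon qualifies under the Faroria–Karon agreement and 40.62 is covered: preferential rate 3.5% applies instead.
The additional-duty order on 40.62 targets Quenon, not Karon; it does not apply.
Duty = $93,131.97 × 3.5% = $3,259.62.
Total = $0.00 + $0.00 + $3,259.62 = $3,259.62.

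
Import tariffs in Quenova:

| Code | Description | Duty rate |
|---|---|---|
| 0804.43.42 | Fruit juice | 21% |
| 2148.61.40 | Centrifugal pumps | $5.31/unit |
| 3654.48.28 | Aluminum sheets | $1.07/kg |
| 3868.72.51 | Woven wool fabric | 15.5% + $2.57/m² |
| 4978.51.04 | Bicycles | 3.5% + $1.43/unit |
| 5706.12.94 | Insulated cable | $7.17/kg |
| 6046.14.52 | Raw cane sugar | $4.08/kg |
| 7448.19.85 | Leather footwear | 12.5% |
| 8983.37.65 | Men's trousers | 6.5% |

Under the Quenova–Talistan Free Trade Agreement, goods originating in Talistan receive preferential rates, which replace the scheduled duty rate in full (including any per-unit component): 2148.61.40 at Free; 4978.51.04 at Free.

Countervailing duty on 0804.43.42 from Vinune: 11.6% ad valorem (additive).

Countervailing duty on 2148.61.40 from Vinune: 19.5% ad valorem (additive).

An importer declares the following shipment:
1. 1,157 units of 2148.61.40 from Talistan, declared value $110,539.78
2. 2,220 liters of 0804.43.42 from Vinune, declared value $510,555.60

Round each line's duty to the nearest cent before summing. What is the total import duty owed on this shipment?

$166,441.13

Line 1 (2148.61.40, Talistan, 1,157 units, $110,539.78):
Base rate for 2148.61.40 is $5.31/unit.
Origin Talistan qualifies under the Quenova–Talistan agreement and 2148.61.40 is covered: preferential rate Free applies instead.
The additional-duty order on 2148.61.40 targets Vinune, not Talistan; it does not apply.
Duty = $110,539.78 × 0% = $0.00.
Line 2 (0804.43.42, Vinune, 2,220 liters, $510,555.60):
Base rate for 0804.43.42 is 21%.
Additional duty on 0804.43.42 from Vinune: +11.6%. Applied ad valorem rate: 21% + 11.6% = 32.6%.
Duty = $510,555.60 × 32.6% = $166,441.13.
Total = $0.00 + $166,441.13 = $166,441.13.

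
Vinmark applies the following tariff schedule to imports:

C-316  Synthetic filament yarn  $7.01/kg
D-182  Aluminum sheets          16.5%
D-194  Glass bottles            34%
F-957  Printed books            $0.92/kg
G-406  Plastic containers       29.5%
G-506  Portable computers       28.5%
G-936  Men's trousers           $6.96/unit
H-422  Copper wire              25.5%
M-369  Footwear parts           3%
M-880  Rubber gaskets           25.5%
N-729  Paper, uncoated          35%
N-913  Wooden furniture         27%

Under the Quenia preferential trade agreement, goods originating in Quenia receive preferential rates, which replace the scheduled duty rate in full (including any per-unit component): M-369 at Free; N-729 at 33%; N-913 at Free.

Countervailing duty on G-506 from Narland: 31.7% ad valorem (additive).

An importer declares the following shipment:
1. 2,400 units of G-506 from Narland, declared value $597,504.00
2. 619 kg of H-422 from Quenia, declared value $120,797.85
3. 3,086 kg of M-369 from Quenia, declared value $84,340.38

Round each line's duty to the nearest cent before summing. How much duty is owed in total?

Line 1 (G-506, Narland, 2,400 units, $597,504.00):
Base rate for G-506 is 28.5%.
Additional duty on G-506 from Narland: +31.7%. Applied ad valorem rate: 28.5% + 31.7% = 60.2%.
Duty = $597,504.00 × 60.2% = $359,697.41.
Line 2 (H-422, Quenia, 619 kg, $120,797.85):
Base rate for H-422 is 25.5%.
Origin Quenia is the FTA partner but H-422 is not on the preference list; base rate stands.
Duty = $120,797.85 × 25.5% = $30,803.45.
Line 3 (M-369, Quenia, 3,086 kg, $84,340.38):
Base rate for M-369 is 3%.
Origin Quenia qualifies under the Vinmark–Quenia agreement and M-369 is covered: preferential rate Free applies instead.
Duty = $84,340.38 × 0% = $0.00.
Total = $359,697.41 + $30,803.45 + $0.00 = $390,500.86.

$390,500.86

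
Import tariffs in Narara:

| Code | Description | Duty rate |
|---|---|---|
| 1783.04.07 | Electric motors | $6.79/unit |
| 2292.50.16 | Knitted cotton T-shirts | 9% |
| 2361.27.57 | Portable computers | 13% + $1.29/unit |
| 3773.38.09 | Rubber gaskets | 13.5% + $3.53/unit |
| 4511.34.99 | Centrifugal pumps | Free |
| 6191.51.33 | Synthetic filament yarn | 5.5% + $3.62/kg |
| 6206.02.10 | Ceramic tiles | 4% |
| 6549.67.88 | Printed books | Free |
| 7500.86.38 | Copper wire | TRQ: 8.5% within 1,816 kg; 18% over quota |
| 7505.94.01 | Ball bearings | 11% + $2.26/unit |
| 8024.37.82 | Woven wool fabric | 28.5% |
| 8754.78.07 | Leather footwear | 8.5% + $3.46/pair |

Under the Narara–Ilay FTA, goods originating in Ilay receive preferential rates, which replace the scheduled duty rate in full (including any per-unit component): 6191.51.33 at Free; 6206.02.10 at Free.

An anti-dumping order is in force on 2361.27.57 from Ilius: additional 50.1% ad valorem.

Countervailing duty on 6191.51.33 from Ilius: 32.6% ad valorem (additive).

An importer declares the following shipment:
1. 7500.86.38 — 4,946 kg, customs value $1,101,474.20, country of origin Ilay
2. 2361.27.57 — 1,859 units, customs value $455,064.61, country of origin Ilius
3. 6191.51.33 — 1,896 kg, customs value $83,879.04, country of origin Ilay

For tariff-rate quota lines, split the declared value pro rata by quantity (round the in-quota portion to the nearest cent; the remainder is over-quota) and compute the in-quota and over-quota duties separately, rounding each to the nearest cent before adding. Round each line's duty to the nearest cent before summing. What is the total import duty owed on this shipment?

$449,389.03

Line 1 (7500.86.38, Ilay, 4,946 kg, $1,101,474.20):
Code 7500.86.38 is under a tariff-rate quota (threshold 1,816 kg). In-quota: 1,816 kg at 8.5%; over-quota: 3,130 kg at 18%.
Pro-rata value split: in-quota = $1,101,474.20 × 1,816/4,946 = $404,423.20; over-quota = $1,101,474.20 − $404,423.20 = $697,051.00.
In-quota duty = $404,423.20 × 8.5% = $34,375.97. Over-quota duty = $697,051.00 × 18% = $125,469.18.
Line duty = $34,375.97 + $125,469.18 = $159,845.15.
Line 2 (2361.27.57, Ilius, 1,859 units, $455,064.61):
Base rate for 2361.27.57 is 13% + $1.29/unit.
Additional duty on 2361.27.57 from Ilius: +50.1%. Applied ad valorem rate: 13% + 50.1% = 63.1%.
Duty = $455,064.61 × 63.1% + 1,859 × $1.29 = $289,543.88.
Line 3 (6191.51.33, Ilay, 1,896 kg, $83,879.04):
Base rate for 6191.51.33 is 5.5% + $3.62/kg.
Origin Ilay qualifies under the Narara–Ilay agreement and 6191.51.33 is covered: preferential rate Free applies instead.
The additional-duty order on 6191.51.33 targets Ilius, not Ilay; it does not apply.
Duty = $83,879.04 × 0% = $0.00.
Total = $159,845.15 + $289,543.88 + $0.00 = $449,389.03.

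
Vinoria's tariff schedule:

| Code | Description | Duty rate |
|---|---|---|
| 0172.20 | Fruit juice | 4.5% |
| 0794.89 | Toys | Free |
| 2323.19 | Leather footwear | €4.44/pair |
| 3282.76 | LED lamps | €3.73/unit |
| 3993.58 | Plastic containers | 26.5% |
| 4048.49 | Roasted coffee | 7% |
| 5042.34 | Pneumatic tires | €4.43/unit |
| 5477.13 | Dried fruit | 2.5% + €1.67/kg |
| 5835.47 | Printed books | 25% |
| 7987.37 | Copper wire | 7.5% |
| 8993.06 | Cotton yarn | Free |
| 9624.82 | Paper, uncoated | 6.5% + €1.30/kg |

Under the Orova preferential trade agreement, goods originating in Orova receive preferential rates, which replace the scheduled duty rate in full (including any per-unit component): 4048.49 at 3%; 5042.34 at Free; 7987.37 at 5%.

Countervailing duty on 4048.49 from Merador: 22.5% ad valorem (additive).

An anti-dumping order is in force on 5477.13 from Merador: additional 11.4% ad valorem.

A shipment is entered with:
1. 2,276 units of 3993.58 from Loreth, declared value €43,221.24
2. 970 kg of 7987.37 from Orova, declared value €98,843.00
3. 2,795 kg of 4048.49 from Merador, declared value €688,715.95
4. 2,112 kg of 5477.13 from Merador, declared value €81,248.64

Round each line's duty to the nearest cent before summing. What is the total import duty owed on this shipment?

€234,387.59

Line 1 (3993.58, Loreth, 2,276 units, €43,221.24):
Base rate for 3993.58 is 26.5%.
Duty = €43,221.24 × 26.5% = €11,453.63.
Line 2 (7987.37, Orova, 970 kg, €98,843.00):
Base rate for 7987.37 is 7.5%.
Origin Orova qualifies under the Vinoria–Orova agreement and 7987.37 is covered: preferential rate 5% applies instead.
Duty = €98,843.00 × 5% = €4,942.15.
Line 3 (4048.49, Merador, 2,795 kg, €688,715.95):
Base rate for 4048.49 is 7%.
4048.49 has an FTA preferential rate, but origin Merador is not Orova; base rate stands.
Additional duty on 4048.49 from Merador: +22.5%. Applied ad valorem rate: 7% + 22.5% = 29.5%.
Duty = €688,715.95 × 29.5% = €203,171.21.
Line 4 (5477.13, Merador, 2,112 kg, €81,248.64):
Base rate for 5477.13 is 2.5% + €1.67/kg.
Additional duty on 5477.13 from Merador: +11.4%. Applied ad valorem rate: 2.5% + 11.4% = 13.9%.
Duty = €81,248.64 × 13.9% + 2,112 × €1.67 = €14,820.60.
Total = €11,453.63 + €4,942.15 + €203,171.21 + €14,820.60 = €234,387.59.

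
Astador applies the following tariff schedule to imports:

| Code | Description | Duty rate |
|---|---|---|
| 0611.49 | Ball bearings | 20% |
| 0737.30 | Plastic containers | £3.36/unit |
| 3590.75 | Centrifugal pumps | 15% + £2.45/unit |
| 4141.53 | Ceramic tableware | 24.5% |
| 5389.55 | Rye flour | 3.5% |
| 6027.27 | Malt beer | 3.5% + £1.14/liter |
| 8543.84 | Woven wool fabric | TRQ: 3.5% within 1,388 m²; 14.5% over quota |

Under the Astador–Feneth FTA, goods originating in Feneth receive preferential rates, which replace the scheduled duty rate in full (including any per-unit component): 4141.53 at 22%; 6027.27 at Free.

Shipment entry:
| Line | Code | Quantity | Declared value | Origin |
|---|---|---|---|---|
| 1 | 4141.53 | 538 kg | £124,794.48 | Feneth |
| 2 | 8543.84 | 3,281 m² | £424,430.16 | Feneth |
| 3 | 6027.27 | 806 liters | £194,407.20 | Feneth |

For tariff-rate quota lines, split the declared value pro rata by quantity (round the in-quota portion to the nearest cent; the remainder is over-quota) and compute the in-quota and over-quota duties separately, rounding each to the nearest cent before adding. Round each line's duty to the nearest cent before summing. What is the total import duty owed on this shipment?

£69,246.48

Line 1 (4141.53, Feneth, 538 kg, £124,794.48):
Base rate for 4141.53 is 24.5%.
Origin Feneth qualifies under the Astador–Feneth agreement and 4141.53 is covered: preferential rate 22% applies instead.
Duty = £124,794.48 × 22% = £27,454.79.
Line 2 (8543.84, Feneth, 3,281 m², £424,430.16):
Code 8543.84 is under a tariff-rate quota (threshold 1,388 m²). In-quota: 1,388 m² at 3.5%; over-quota: 1,893 m² at 14.5%.
Pro-rata value split: in-quota = £424,430.16 × 1,388/3,281 = £179,551.68; over-quota = £424,430.16 − £179,551.68 = £244,878.48.
In-quota duty = £179,551.68 × 3.5% = £6,284.31. Over-quota duty = £244,878.48 × 14.5% = £35,507.38.
Line duty = £6,284.31 + £35,507.38 = £41,791.69.
Line 3 (6027.27, Feneth, 806 liters, £194,407.20):
Base rate for 6027.27 is 3.5% + £1.14/liter.
Origin Feneth qualifies under the Astador–Feneth agreement and 6027.27 is covered: preferential rate Free applies instead.
Duty = £194,407.20 × 0% = £0.00.
Total = £27,454.79 + £41,791.69 + £0.00 = £69,246.48.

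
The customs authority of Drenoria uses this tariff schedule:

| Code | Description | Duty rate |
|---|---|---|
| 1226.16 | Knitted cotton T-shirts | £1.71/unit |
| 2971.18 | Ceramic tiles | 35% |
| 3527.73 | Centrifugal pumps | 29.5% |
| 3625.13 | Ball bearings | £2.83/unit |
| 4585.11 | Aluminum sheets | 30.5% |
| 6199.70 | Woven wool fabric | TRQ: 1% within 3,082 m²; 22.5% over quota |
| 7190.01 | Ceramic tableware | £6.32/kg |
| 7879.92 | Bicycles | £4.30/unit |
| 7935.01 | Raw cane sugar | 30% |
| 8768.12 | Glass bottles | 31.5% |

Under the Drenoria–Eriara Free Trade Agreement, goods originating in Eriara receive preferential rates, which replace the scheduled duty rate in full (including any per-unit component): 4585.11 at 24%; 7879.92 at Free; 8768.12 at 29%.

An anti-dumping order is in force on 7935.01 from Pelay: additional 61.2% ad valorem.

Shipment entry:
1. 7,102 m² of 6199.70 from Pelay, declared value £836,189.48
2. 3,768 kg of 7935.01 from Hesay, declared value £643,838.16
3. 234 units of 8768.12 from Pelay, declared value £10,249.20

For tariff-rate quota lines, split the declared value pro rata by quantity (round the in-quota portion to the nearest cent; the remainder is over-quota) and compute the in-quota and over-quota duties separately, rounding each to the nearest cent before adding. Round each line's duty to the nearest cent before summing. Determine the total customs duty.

£306,504.53

Line 1 (6199.70, Pelay, 7,102 m², £836,189.48):
Code 6199.70 is under a tariff-rate quota (threshold 3,082 m²). In-quota: 3,082 m² at 1%; over-quota: 4,020 m² at 22.5%.
Pro-rata value split: in-quota = £836,189.48 × 3,082/7,102 = £362,874.68; over-quota = £836,189.48 − £362,874.68 = £473,314.80.
In-quota duty = £362,874.68 × 1% = £3,628.75. Over-quota duty = £473,314.80 × 22.5% = £106,495.83.
Line duty = £3,628.75 + £106,495.83 = £110,124.58.
Line 2 (7935.01, Hesay, 3,768 kg, £643,838.16):
Base rate for 7935.01 is 30%.
The additional-duty order on 7935.01 targets Pelay, not Hesay; it does not apply.
Duty = £643,838.16 × 30% = £193,151.45.
Line 3 (8768.12, Pelay, 234 units, £10,249.20):
Base rate for 8768.12 is 31.5%.
8768.12 has an FTA preferential rate, but origin Pelay is not Eriara; base rate stands.
Duty = £10,249.20 × 31.5% = £3,228.50.
Total = £110,124.58 + £193,151.45 + £3,228.50 = £306,504.53.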